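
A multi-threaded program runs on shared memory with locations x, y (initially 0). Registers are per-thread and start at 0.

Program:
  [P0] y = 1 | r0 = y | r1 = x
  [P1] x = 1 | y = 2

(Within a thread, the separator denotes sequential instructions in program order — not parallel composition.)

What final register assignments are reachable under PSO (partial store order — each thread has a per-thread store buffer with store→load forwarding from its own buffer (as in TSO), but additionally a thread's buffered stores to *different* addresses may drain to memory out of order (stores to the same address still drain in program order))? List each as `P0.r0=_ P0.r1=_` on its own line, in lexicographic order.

outcome vector order: (P0.r0,P0.r1)
|PSO outcomes| = 4

P0.r0=1 P0.r1=0
P0.r0=1 P0.r1=1
P0.r0=2 P0.r1=0
P0.r0=2 P0.r1=1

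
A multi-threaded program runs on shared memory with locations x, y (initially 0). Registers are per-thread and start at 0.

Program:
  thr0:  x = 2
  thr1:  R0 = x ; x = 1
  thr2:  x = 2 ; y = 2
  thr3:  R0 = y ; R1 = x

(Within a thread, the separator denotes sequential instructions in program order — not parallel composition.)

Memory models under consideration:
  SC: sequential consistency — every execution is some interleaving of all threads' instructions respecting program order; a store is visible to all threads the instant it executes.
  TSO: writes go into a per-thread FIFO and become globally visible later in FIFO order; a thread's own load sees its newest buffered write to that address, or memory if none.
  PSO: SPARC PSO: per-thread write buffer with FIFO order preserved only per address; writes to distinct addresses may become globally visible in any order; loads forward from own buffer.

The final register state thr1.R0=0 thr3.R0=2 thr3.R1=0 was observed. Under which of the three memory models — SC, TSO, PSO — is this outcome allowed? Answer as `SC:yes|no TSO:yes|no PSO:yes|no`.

outcome vector order: (thr1.R0,thr3.R0,thr3.R1)
under SC → 0/0/0; 0/0/1; 0/0/2; 0/2/1; 0/2/2; 2/0/0; 2/0/1; 2/0/2; 2/2/1; 2/2/2
under TSO → 0/0/0; 0/0/1; 0/0/2; 0/2/1; 0/2/2; 2/0/0; 2/0/1; 2/0/2; 2/2/1; 2/2/2
under PSO → 0/0/0; 0/0/1; 0/0/2; 0/2/0; 0/2/1; 0/2/2; 2/0/0; 2/0/1; 2/0/2; 2/2/0; 2/2/1; 2/2/2
target 0/2/0 ∈ {PSO}

SC:no TSO:no PSO:yes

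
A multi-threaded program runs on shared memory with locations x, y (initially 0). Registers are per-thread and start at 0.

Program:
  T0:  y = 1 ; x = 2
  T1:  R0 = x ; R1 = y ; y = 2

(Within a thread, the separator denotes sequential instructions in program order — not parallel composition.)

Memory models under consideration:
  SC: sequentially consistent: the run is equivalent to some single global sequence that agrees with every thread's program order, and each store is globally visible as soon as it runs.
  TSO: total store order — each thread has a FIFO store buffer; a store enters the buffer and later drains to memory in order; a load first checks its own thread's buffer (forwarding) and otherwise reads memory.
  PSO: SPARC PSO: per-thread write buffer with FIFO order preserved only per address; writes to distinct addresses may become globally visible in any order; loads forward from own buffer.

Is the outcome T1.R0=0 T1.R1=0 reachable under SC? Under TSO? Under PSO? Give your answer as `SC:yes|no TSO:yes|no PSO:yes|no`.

outcome vector order: (T1.R0,T1.R1)
SC: 3 outcomes — {<0 0>, <0 1>, <2 1>}
TSO: 3 outcomes — {<0 0>, <0 1>, <2 1>}
PSO: 4 outcomes — {<0 0>, <0 1>, <2 0>, <2 1>}
target <0 0> ∈ {SC,TSO,PSO}

SC:yes TSO:yes PSO:yes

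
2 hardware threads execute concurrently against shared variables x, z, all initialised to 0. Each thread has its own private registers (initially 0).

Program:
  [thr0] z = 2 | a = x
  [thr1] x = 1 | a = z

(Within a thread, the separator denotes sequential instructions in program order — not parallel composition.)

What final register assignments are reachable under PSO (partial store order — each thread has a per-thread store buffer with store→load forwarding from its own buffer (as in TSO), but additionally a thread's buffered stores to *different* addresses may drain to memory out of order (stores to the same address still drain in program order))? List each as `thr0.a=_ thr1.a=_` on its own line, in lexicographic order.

thr0.a=0 thr1.a=0
thr0.a=0 thr1.a=2
thr0.a=1 thr1.a=0
thr0.a=1 thr1.a=2

outcome vector order: (thr0.a,thr1.a)
|PSO outcomes| = 4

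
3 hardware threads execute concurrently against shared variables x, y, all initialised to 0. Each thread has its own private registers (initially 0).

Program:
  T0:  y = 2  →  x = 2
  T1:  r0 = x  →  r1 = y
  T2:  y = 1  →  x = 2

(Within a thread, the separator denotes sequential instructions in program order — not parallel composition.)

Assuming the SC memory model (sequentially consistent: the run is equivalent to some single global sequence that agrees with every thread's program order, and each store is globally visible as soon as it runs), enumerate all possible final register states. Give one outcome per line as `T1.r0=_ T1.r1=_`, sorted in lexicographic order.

T1.r0=0 T1.r1=0
T1.r0=0 T1.r1=1
T1.r0=0 T1.r1=2
T1.r0=2 T1.r1=1
T1.r0=2 T1.r1=2

outcome vector order: (T1.r0,T1.r1)
|SC outcomes| = 5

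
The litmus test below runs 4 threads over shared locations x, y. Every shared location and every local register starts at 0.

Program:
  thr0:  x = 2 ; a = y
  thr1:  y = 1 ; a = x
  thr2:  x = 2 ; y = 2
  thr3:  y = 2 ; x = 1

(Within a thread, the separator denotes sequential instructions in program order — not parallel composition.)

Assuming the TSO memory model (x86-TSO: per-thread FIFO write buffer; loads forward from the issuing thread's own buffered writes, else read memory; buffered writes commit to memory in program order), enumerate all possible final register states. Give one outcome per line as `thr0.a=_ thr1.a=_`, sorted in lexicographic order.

thr0.a=0 thr1.a=0
thr0.a=0 thr1.a=1
thr0.a=0 thr1.a=2
thr0.a=1 thr1.a=0
thr0.a=1 thr1.a=1
thr0.a=1 thr1.a=2
thr0.a=2 thr1.a=0
thr0.a=2 thr1.a=1
thr0.a=2 thr1.a=2

outcome vector order: (thr0.a,thr1.a)
|TSO outcomes| = 9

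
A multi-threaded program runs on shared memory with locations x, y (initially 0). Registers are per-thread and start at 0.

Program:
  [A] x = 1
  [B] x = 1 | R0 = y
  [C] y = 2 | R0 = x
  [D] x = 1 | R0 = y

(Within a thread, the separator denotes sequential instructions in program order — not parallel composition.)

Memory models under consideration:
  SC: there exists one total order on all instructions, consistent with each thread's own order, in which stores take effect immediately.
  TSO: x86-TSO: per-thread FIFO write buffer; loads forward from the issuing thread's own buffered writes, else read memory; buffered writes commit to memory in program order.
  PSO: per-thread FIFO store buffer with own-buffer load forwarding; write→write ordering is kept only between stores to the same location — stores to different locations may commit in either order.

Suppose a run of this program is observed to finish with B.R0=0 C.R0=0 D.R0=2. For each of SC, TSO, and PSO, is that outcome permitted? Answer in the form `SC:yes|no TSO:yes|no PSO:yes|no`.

outcome vector order: (B.R0,C.R0,D.R0)
under SC → 010 012 202 210 212
under TSO → 000 002 010 012 200 202 210 212
under PSO → 000 002 010 012 200 202 210 212
target 002 ∈ {TSO,PSO}

SC:no TSO:yes PSO:yes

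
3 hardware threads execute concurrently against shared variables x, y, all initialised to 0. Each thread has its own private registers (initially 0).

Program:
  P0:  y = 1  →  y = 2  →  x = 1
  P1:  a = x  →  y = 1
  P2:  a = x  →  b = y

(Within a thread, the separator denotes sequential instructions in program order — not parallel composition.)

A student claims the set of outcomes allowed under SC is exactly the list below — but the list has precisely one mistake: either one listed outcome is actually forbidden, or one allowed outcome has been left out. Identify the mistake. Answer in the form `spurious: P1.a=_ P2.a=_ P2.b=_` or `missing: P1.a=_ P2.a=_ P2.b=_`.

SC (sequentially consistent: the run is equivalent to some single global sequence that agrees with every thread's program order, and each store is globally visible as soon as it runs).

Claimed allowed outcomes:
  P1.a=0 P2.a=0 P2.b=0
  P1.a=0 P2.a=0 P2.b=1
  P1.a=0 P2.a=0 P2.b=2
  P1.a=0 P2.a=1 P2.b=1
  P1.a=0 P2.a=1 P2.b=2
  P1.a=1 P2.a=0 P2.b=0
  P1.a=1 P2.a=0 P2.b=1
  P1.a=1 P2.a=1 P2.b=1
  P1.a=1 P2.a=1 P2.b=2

missing: P1.a=1 P2.a=0 P2.b=2

outcome vector order: (P1.a,P2.a,P2.b)
SC: 10 outcomes — {000; 001; 002; 011; 012; 100; 101; 102; 111; 112}
SC∖claimed = {102}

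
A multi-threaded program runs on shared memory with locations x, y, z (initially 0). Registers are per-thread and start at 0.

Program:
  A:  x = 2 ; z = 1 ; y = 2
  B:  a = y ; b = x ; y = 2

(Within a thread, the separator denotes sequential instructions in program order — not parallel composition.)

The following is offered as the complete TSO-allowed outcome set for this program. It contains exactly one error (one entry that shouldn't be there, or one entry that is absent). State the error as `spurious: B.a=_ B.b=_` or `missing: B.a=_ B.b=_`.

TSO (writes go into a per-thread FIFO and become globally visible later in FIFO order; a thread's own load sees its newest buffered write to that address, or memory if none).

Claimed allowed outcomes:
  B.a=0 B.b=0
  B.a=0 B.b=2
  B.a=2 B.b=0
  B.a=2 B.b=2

spurious: B.a=2 B.b=0

outcome vector order: (B.a,B.b)
TSO: 3 outcomes — {00, 02, 22}
claimed∖TSO = {20}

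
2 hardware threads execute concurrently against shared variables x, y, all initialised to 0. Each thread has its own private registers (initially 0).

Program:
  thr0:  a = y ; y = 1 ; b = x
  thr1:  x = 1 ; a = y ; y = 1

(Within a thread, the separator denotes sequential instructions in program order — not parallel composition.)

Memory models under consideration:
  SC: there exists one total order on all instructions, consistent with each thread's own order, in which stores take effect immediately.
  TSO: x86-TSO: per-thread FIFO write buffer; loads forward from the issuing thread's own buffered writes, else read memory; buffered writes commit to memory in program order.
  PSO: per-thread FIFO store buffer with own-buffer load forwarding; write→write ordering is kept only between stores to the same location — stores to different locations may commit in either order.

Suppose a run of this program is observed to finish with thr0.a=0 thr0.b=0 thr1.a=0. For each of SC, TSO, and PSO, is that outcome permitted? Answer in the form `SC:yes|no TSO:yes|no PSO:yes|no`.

outcome vector order: (thr0.a,thr0.b,thr1.a)
under SC → (0,0,1); (0,1,0); (0,1,1); (1,1,0)
under TSO → (0,0,0); (0,0,1); (0,1,0); (0,1,1); (1,1,0)
under PSO → (0,0,0); (0,0,1); (0,1,0); (0,1,1); (1,0,0); (1,1,0)
target (0,0,0) ∈ {TSO,PSO}

SC:no TSO:yes PSO:yes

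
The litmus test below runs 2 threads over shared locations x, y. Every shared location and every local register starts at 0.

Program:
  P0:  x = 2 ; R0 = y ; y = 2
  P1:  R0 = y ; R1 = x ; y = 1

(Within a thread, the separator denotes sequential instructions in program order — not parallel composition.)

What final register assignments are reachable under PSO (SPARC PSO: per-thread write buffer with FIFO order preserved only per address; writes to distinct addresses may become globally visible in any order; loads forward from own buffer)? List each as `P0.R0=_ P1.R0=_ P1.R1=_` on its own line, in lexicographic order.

P0.R0=0 P1.R0=0 P1.R1=0
P0.R0=0 P1.R0=0 P1.R1=2
P0.R0=0 P1.R0=2 P1.R1=0
P0.R0=0 P1.R0=2 P1.R1=2
P0.R0=1 P1.R0=0 P1.R1=0
P0.R0=1 P1.R0=0 P1.R1=2

outcome vector order: (P0.R0,P1.R0,P1.R1)
|PSO outcomes| = 6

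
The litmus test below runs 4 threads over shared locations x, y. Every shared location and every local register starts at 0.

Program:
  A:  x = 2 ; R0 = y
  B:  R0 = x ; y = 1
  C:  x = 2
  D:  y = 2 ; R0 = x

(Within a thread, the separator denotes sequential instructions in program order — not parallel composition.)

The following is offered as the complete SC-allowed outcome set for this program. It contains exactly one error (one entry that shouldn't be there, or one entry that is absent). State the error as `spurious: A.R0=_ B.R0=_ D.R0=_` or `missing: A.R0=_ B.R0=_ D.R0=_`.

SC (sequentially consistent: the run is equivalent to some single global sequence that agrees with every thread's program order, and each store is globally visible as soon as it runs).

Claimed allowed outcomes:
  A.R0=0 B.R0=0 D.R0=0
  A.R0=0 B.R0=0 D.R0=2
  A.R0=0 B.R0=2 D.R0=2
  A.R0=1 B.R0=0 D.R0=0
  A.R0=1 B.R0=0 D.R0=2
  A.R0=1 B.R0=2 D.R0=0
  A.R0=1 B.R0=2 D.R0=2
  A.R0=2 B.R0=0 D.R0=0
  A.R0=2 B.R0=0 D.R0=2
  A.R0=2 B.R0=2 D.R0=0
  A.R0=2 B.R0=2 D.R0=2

spurious: A.R0=0 B.R0=0 D.R0=0

outcome vector order: (A.R0,B.R0,D.R0)
SC (10): (0,0,2); (0,2,2); (1,0,0); (1,0,2); (1,2,0); (1,2,2); (2,0,0); (2,0,2); (2,2,0); (2,2,2)
claimed∖SC = {(0,0,0)}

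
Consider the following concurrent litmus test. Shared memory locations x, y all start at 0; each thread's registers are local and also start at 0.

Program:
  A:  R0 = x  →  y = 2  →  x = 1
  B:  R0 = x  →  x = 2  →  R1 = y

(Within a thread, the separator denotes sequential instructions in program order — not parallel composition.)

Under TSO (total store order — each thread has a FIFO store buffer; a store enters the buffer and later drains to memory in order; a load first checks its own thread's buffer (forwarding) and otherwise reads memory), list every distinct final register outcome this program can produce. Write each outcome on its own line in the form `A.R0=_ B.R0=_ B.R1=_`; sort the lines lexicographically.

outcome vector order: (A.R0,B.R0,B.R1)
|TSO outcomes| = 5

A.R0=0 B.R0=0 B.R1=0
A.R0=0 B.R0=0 B.R1=2
A.R0=0 B.R0=1 B.R1=2
A.R0=2 B.R0=0 B.R1=0
A.R0=2 B.R0=0 B.R1=2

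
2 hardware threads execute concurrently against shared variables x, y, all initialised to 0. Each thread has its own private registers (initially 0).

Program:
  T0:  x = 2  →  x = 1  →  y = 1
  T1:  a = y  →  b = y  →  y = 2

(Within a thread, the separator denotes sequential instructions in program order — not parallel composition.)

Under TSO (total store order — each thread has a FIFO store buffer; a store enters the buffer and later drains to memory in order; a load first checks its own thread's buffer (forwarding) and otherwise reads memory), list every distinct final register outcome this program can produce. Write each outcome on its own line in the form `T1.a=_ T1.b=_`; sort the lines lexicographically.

T1.a=0 T1.b=0
T1.a=0 T1.b=1
T1.a=1 T1.b=1

outcome vector order: (T1.a,T1.b)
|TSO outcomes| = 3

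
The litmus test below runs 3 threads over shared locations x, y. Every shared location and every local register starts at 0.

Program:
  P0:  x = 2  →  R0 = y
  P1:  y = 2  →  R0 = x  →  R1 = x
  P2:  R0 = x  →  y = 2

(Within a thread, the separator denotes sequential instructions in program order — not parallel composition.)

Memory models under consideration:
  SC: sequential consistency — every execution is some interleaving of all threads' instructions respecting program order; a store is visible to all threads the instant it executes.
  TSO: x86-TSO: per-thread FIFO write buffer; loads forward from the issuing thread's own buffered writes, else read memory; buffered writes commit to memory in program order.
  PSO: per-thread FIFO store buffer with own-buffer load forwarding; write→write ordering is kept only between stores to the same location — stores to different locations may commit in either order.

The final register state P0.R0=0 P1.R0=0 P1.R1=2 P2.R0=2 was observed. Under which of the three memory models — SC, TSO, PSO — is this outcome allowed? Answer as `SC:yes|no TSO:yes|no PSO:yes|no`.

outcome vector order: (P0.R0,P1.R0,P1.R1,P2.R0)
SC (8): 0220, 0222, 2000, 2002, 2020, 2022, 2220, 2222
TSO (12): 0000, 0002, 0020, 0022, 0220, 0222, 2000, 2002, 2020, 2022, 2220, 2222
PSO (12): 0000, 0002, 0020, 0022, 0220, 0222, 2000, 2002, 2020, 2022, 2220, 2222
target 0022 ∈ {TSO,PSO}

SC:no TSO:yes PSO:yes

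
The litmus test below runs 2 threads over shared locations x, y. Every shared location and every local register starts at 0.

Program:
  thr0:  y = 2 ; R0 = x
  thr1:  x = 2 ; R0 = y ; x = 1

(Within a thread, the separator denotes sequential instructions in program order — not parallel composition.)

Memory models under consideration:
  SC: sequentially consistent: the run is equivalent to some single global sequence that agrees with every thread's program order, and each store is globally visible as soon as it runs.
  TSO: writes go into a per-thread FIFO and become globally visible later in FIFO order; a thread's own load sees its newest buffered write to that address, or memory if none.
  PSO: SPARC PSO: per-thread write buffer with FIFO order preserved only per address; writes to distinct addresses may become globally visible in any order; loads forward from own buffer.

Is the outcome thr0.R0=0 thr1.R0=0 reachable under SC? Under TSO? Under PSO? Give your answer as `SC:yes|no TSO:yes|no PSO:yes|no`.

SC:no TSO:yes PSO:yes

outcome vector order: (thr0.R0,thr1.R0)
SC (5): (0,2); (1,0); (1,2); (2,0); (2,2)
TSO (6): (0,0); (0,2); (1,0); (1,2); (2,0); (2,2)
PSO (6): (0,0); (0,2); (1,0); (1,2); (2,0); (2,2)
target (0,0) ∈ {TSO,PSO}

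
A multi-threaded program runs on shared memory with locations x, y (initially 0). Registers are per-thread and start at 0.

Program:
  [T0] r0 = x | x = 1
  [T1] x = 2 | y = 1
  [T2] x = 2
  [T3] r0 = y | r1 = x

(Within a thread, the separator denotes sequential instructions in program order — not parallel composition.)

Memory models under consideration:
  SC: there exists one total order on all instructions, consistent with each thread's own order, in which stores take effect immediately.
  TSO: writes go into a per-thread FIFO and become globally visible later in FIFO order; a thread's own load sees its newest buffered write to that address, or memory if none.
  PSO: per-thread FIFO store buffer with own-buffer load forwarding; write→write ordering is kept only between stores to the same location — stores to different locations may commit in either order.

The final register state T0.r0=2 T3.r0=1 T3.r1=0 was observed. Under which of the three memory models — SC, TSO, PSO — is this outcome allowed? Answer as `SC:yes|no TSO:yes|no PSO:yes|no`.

SC:no TSO:no PSO:yes

outcome vector order: (T0.r0,T3.r0,T3.r1)
SC (10): <0 0 0>; <0 0 1>; <0 0 2>; <0 1 1>; <0 1 2>; <2 0 0>; <2 0 1>; <2 0 2>; <2 1 1>; <2 1 2>
TSO (10): <0 0 0>; <0 0 1>; <0 0 2>; <0 1 1>; <0 1 2>; <2 0 0>; <2 0 1>; <2 0 2>; <2 1 1>; <2 1 2>
PSO (12): <0 0 0>; <0 0 1>; <0 0 2>; <0 1 0>; <0 1 1>; <0 1 2>; <2 0 0>; <2 0 1>; <2 0 2>; <2 1 0>; <2 1 1>; <2 1 2>
target <2 1 0> ∈ {PSO}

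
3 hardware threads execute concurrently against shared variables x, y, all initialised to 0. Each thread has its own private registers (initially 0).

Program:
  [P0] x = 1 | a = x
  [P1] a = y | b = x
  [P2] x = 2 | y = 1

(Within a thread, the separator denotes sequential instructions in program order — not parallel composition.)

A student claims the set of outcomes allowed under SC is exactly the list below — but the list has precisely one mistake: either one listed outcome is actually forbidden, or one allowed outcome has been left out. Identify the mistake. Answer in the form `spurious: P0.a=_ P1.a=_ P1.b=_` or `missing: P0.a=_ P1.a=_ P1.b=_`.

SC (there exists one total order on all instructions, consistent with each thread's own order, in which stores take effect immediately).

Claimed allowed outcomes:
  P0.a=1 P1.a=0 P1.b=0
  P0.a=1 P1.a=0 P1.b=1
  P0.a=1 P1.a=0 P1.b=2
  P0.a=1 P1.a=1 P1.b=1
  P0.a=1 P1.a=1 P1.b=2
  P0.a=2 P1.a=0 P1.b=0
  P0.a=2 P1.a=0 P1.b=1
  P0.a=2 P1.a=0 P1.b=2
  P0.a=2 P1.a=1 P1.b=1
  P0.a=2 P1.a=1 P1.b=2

spurious: P0.a=2 P1.a=1 P1.b=1

outcome vector order: (P0.a,P1.a,P1.b)
SC: 9 outcomes — {<1 0 0>, <1 0 1>, <1 0 2>, <1 1 1>, <1 1 2>, <2 0 0>, <2 0 1>, <2 0 2>, <2 1 2>}
claimed∖SC = {<2 1 1>}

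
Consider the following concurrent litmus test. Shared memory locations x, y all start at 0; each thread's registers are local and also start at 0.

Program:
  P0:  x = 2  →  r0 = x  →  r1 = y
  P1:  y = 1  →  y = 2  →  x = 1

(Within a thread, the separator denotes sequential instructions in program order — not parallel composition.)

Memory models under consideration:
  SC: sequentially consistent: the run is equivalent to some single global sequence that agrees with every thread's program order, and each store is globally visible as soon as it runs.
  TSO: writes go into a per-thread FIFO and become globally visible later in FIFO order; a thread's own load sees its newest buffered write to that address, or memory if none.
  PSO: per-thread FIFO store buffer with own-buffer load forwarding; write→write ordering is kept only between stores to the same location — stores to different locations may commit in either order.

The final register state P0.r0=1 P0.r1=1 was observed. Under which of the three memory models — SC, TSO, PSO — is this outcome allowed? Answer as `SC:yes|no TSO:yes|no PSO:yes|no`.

outcome vector order: (P0.r0,P0.r1)
SC: 4 outcomes — {1/2 2/0 2/1 2/2}
TSO: 4 outcomes — {1/2 2/0 2/1 2/2}
PSO: 6 outcomes — {1/0 1/1 1/2 2/0 2/1 2/2}
target 1/1 ∈ {PSO}

SC:no TSO:no PSO:yes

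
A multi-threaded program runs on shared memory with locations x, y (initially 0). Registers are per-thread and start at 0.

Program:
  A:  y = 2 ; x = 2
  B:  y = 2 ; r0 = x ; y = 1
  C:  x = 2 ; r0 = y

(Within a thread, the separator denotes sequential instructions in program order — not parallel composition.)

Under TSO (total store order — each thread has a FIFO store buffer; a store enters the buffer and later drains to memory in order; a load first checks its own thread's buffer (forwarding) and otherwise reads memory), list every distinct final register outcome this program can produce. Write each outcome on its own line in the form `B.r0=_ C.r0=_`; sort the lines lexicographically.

B.r0=0 C.r0=0
B.r0=0 C.r0=1
B.r0=0 C.r0=2
B.r0=2 C.r0=0
B.r0=2 C.r0=1
B.r0=2 C.r0=2

outcome vector order: (B.r0,C.r0)
|TSO outcomes| = 6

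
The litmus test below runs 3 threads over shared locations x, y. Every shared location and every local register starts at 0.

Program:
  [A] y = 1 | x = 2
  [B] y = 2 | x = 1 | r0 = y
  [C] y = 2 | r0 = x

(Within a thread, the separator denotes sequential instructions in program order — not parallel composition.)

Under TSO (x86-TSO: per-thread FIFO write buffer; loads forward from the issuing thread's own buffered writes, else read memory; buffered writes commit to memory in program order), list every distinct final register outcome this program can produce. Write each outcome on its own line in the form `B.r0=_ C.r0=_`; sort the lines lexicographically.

B.r0=1 C.r0=0
B.r0=1 C.r0=1
B.r0=1 C.r0=2
B.r0=2 C.r0=0
B.r0=2 C.r0=1
B.r0=2 C.r0=2

outcome vector order: (B.r0,C.r0)
|TSO outcomes| = 6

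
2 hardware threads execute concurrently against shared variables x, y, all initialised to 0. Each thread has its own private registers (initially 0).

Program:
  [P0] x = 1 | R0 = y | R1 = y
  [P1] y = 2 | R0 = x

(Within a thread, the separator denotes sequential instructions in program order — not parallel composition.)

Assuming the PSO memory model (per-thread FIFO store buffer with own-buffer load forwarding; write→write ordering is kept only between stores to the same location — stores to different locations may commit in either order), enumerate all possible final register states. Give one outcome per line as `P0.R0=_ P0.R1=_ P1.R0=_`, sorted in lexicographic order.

P0.R0=0 P0.R1=0 P1.R0=0
P0.R0=0 P0.R1=0 P1.R0=1
P0.R0=0 P0.R1=2 P1.R0=0
P0.R0=0 P0.R1=2 P1.R0=1
P0.R0=2 P0.R1=2 P1.R0=0
P0.R0=2 P0.R1=2 P1.R0=1

outcome vector order: (P0.R0,P0.R1,P1.R0)
|PSO outcomes| = 6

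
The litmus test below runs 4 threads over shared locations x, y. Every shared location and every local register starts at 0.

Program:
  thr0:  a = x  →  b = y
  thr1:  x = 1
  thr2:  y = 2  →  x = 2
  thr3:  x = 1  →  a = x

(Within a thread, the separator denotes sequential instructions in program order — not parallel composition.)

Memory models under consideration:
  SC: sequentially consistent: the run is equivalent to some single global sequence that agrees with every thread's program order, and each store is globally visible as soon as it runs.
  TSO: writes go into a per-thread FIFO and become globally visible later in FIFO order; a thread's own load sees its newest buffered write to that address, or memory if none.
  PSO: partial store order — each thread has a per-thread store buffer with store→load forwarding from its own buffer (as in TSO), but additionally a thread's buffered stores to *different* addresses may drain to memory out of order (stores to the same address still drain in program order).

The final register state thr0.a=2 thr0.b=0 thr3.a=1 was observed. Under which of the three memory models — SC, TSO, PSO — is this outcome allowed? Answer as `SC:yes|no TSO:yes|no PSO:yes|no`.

outcome vector order: (thr0.a,thr0.b,thr3.a)
under SC → (0,0,1); (0,0,2); (0,2,1); (0,2,2); (1,0,1); (1,0,2); (1,2,1); (1,2,2); (2,2,1); (2,2,2)
under TSO → (0,0,1); (0,0,2); (0,2,1); (0,2,2); (1,0,1); (1,0,2); (1,2,1); (1,2,2); (2,2,1); (2,2,2)
under PSO → (0,0,1); (0,0,2); (0,2,1); (0,2,2); (1,0,1); (1,0,2); (1,2,1); (1,2,2); (2,0,1); (2,0,2); (2,2,1); (2,2,2)
target (2,0,1) ∈ {PSO}

SC:no TSO:no PSO:yes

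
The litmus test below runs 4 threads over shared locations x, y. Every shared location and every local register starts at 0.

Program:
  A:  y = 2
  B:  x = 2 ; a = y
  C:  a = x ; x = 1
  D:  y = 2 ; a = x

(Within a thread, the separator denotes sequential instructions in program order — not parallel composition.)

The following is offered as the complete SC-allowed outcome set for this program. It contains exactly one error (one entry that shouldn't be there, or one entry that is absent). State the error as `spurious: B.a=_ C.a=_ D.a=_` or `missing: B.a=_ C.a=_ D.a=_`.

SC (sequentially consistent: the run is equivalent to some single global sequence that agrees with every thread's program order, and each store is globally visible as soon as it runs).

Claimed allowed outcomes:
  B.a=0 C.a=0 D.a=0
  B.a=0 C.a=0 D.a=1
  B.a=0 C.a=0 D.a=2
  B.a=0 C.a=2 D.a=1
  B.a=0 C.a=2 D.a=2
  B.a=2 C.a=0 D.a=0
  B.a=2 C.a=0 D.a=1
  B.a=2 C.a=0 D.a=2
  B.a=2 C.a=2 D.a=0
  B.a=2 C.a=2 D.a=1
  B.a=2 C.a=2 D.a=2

outcome vector order: (B.a,C.a,D.a)
SC: 10 outcomes — {001; 002; 021; 022; 200; 201; 202; 220; 221; 222}
claimed∖SC = {000}

spurious: B.a=0 C.a=0 D.a=0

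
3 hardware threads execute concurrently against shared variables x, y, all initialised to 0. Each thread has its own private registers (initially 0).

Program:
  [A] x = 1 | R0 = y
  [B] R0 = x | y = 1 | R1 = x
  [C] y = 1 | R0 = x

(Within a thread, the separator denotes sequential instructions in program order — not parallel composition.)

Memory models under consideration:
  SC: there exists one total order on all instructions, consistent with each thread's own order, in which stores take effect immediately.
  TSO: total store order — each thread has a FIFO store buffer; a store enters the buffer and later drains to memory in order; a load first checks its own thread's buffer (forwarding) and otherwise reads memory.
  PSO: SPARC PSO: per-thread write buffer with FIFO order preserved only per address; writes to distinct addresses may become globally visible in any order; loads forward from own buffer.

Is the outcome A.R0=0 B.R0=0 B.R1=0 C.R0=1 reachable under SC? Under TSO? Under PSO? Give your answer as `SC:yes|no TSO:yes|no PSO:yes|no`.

outcome vector order: (A.R0,B.R0,B.R1,C.R0)
SC: 8 outcomes — {(0,0,1,1); (0,1,1,1); (1,0,0,0); (1,0,0,1); (1,0,1,0); (1,0,1,1); (1,1,1,0); (1,1,1,1)}
TSO: 12 outcomes — {(0,0,0,0); (0,0,0,1); (0,0,1,0); (0,0,1,1); (0,1,1,0); (0,1,1,1); (1,0,0,0); (1,0,0,1); (1,0,1,0); (1,0,1,1); (1,1,1,0); (1,1,1,1)}
PSO: 12 outcomes — {(0,0,0,0); (0,0,0,1); (0,0,1,0); (0,0,1,1); (0,1,1,0); (0,1,1,1); (1,0,0,0); (1,0,0,1); (1,0,1,0); (1,0,1,1); (1,1,1,0); (1,1,1,1)}
target (0,0,0,1) ∈ {TSO,PSO}

SC:no TSO:yes PSO:yes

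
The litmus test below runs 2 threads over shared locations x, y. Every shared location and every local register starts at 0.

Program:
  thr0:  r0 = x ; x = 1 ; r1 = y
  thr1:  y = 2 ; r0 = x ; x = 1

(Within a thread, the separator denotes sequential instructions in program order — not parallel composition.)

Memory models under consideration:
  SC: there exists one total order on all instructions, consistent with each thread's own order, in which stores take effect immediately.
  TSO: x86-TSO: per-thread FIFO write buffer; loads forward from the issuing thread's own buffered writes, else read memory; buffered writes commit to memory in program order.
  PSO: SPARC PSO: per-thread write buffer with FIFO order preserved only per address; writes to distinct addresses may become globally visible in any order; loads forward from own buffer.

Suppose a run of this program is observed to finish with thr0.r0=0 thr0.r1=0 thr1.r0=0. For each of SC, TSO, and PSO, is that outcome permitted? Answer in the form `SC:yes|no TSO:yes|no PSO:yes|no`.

SC:no TSO:yes PSO:yes

outcome vector order: (thr0.r0,thr0.r1,thr1.r0)
SC (4): (0,0,1) (0,2,0) (0,2,1) (1,2,0)
TSO (5): (0,0,0) (0,0,1) (0,2,0) (0,2,1) (1,2,0)
PSO (6): (0,0,0) (0,0,1) (0,2,0) (0,2,1) (1,0,0) (1,2,0)
target (0,0,0) ∈ {TSO,PSO}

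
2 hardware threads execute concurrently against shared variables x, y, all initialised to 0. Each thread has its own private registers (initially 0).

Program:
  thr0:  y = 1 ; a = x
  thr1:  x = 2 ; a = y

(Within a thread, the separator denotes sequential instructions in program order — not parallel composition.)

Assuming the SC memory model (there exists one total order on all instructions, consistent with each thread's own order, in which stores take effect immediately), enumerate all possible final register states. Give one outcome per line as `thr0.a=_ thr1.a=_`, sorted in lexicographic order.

outcome vector order: (thr0.a,thr1.a)
|SC outcomes| = 3

thr0.a=0 thr1.a=1
thr0.a=2 thr1.a=0
thr0.a=2 thr1.a=1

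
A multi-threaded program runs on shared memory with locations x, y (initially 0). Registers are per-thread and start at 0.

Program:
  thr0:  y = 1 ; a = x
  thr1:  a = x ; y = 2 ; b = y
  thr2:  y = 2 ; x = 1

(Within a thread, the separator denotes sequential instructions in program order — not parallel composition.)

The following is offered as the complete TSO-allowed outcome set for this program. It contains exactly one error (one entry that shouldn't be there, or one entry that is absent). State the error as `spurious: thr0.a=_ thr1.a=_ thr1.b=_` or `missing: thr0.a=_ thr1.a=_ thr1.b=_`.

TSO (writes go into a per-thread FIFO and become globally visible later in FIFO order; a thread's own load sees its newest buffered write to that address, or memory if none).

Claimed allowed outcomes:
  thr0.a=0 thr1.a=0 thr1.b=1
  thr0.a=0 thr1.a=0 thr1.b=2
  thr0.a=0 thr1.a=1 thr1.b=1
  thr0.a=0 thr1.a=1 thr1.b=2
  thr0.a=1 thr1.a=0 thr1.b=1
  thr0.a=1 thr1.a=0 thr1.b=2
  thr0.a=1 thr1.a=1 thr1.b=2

missing: thr0.a=1 thr1.a=1 thr1.b=1

outcome vector order: (thr0.a,thr1.a,thr1.b)
under TSO → (0,0,1); (0,0,2); (0,1,1); (0,1,2); (1,0,1); (1,0,2); (1,1,1); (1,1,2)
TSO∖claimed = {(1,1,1)}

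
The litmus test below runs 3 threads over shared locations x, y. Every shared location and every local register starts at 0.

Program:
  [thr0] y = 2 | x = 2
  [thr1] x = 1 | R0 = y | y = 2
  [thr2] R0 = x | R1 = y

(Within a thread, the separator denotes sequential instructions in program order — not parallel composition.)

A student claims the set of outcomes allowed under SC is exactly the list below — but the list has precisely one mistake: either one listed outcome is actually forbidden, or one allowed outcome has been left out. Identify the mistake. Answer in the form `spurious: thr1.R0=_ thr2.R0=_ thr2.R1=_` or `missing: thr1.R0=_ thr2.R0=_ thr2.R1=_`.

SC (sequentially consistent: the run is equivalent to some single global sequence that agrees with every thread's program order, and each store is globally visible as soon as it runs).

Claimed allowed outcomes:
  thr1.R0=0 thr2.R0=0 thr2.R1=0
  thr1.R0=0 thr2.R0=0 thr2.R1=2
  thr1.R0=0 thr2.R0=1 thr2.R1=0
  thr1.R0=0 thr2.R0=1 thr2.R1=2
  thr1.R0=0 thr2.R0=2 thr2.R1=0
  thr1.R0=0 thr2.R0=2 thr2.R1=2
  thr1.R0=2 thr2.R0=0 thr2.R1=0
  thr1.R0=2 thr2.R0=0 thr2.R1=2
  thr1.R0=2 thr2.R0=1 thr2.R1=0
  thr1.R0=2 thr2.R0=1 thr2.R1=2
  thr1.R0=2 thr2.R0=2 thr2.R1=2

outcome vector order: (thr1.R0,thr2.R0,thr2.R1)
under SC → <0 0 0>; <0 0 2>; <0 1 0>; <0 1 2>; <0 2 2>; <2 0 0>; <2 0 2>; <2 1 0>; <2 1 2>; <2 2 2>
claimed∖SC = {<0 2 0>}

spurious: thr1.R0=0 thr2.R0=2 thr2.R1=0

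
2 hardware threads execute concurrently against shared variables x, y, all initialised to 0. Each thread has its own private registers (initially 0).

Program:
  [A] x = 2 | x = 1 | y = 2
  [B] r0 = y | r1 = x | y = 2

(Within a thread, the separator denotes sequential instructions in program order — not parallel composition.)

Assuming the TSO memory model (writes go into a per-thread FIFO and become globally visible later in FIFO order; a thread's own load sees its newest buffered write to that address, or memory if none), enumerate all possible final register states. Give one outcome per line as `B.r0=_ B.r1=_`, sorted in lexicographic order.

outcome vector order: (B.r0,B.r1)
|TSO outcomes| = 4

B.r0=0 B.r1=0
B.r0=0 B.r1=1
B.r0=0 B.r1=2
B.r0=2 B.r1=1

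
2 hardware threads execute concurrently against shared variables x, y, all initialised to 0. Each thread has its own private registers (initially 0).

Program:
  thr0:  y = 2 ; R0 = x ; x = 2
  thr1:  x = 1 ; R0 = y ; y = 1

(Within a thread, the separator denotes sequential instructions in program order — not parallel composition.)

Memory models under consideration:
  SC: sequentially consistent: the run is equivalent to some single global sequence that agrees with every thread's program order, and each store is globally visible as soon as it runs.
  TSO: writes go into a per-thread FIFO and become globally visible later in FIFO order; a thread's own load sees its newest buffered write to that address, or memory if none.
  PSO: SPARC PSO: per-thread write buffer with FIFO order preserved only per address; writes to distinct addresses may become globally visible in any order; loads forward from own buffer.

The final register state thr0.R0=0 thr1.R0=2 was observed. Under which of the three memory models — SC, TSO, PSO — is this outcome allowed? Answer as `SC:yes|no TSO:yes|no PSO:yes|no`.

outcome vector order: (thr0.R0,thr1.R0)
SC (3): <0 2>, <1 0>, <1 2>
TSO (4): <0 0>, <0 2>, <1 0>, <1 2>
PSO (4): <0 0>, <0 2>, <1 0>, <1 2>
target <0 2> ∈ {SC,TSO,PSO}

SC:yes TSO:yes PSO:yes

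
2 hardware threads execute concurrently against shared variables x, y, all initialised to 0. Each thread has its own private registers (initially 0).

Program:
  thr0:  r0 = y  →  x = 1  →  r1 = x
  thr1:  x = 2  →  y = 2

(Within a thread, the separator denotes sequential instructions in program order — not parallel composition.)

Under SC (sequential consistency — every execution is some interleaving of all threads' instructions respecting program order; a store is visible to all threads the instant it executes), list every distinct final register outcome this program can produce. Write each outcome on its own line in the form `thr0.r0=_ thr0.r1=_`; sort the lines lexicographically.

outcome vector order: (thr0.r0,thr0.r1)
|SC outcomes| = 3

thr0.r0=0 thr0.r1=1
thr0.r0=0 thr0.r1=2
thr0.r0=2 thr0.r1=1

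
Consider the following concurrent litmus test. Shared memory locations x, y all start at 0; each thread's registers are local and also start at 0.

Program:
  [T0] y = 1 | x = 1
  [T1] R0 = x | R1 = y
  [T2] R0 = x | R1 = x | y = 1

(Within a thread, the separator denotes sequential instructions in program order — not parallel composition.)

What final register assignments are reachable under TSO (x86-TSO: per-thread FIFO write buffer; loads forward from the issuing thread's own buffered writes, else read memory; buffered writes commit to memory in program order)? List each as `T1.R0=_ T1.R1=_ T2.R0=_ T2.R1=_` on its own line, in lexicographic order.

T1.R0=0 T1.R1=0 T2.R0=0 T2.R1=0
T1.R0=0 T1.R1=0 T2.R0=0 T2.R1=1
T1.R0=0 T1.R1=0 T2.R0=1 T2.R1=1
T1.R0=0 T1.R1=1 T2.R0=0 T2.R1=0
T1.R0=0 T1.R1=1 T2.R0=0 T2.R1=1
T1.R0=0 T1.R1=1 T2.R0=1 T2.R1=1
T1.R0=1 T1.R1=1 T2.R0=0 T2.R1=0
T1.R0=1 T1.R1=1 T2.R0=0 T2.R1=1
T1.R0=1 T1.R1=1 T2.R0=1 T2.R1=1

outcome vector order: (T1.R0,T1.R1,T2.R0,T2.R1)
|TSO outcomes| = 9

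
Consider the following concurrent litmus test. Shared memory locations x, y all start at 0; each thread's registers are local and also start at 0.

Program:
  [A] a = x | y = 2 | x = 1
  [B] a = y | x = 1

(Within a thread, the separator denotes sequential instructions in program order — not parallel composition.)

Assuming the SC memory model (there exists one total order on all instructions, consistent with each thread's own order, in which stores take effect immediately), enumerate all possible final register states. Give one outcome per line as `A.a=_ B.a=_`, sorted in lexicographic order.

outcome vector order: (A.a,B.a)
|SC outcomes| = 3

A.a=0 B.a=0
A.a=0 B.a=2
A.a=1 B.a=0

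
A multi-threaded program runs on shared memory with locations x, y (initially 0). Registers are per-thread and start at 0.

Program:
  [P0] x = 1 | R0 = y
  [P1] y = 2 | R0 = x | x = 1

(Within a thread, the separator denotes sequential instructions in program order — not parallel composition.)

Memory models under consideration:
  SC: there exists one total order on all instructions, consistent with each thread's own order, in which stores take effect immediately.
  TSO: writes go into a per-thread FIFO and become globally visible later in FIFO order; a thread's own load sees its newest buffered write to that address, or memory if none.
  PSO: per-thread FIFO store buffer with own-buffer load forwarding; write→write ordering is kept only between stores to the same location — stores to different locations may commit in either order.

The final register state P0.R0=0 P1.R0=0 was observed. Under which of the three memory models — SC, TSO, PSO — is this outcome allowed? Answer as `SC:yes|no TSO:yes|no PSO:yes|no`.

outcome vector order: (P0.R0,P1.R0)
SC: 3 outcomes — {0/1, 2/0, 2/1}
TSO: 4 outcomes — {0/0, 0/1, 2/0, 2/1}
PSO: 4 outcomes — {0/0, 0/1, 2/0, 2/1}
target 0/0 ∈ {TSO,PSO}

SC:no TSO:yes PSO:yes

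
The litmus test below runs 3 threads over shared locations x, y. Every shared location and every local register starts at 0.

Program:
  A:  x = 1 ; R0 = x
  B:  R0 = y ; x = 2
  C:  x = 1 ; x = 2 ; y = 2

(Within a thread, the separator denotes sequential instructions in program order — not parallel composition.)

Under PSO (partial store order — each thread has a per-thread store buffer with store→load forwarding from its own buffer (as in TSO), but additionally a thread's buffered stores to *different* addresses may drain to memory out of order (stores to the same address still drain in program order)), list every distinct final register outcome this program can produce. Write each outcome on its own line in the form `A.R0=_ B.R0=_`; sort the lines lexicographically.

A.R0=1 B.R0=0
A.R0=1 B.R0=2
A.R0=2 B.R0=0
A.R0=2 B.R0=2

outcome vector order: (A.R0,B.R0)
|PSO outcomes| = 4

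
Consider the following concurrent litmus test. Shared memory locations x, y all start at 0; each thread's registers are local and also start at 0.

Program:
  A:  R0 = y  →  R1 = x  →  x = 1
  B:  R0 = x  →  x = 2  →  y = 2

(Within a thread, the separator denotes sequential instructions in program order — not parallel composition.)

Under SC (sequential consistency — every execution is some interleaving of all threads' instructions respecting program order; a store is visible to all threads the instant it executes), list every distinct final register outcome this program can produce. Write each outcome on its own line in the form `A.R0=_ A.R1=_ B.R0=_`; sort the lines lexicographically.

outcome vector order: (A.R0,A.R1,B.R0)
|SC outcomes| = 4

A.R0=0 A.R1=0 B.R0=0
A.R0=0 A.R1=0 B.R0=1
A.R0=0 A.R1=2 B.R0=0
A.R0=2 A.R1=2 B.R0=0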